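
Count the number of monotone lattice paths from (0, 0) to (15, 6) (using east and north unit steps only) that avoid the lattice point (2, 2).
Number of paths = 39984

Total paths from (0, 0) to (15, 6): C(21, 15) = 54264. Paths through (2, 2): (paths (0, 0) → (2, 2)) × (paths (2, 2) → (15, 6)) = C(4, 2) · C(17, 13) = 6 · 2380 = 14280. Avoidance count = 54264 − 14280 = 39984.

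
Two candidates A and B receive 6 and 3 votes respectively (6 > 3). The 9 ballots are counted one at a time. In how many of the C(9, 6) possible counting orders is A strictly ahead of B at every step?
Strict-lead orderings = 28

Total orderings of the 9 votes with 6 for A: C(9, 6) = 84. By the Bertrand ballot formula (Cycle Lemma / reflection principle), the number of orderings in which A is strictly ahead of B throughout is (p − q)/(p + q) · C(p + q, p) = (6 − 3)/(6 + 3) · 84 = 28.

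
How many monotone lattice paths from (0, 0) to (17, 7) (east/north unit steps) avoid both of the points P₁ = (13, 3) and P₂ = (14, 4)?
Number of paths = 268104

Inclusion–exclusion. Total paths: C(24, 17) = 346104. Through P₁: C(16, 13)·C(8, 4) = 39200. Through P₂: C(18, 14)·C(6, 3) = 61200. Since P₁ is strictly southwest of P₂, a monotone path through both must visit P₁ then P₂; paths through both = C(16, 13)·C(2, 1)·C(6, 3) = 22400. Avoid both = 346104 − 39200 − 61200 + 22400 = 268104.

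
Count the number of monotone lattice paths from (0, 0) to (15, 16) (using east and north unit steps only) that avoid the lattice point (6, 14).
Number of paths = 298408395

Total paths from (0, 0) to (15, 16): C(31, 15) = 300540195. Paths through (6, 14): (paths (0, 0) → (6, 14)) × (paths (6, 14) → (15, 16)) = C(20, 6) · C(11, 9) = 38760 · 55 = 2131800. Avoidance count = 300540195 − 2131800 = 298408395.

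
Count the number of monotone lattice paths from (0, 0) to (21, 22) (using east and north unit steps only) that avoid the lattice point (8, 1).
Number of paths = 1043697628020

Total paths from (0, 0) to (21, 22): C(43, 21) = 1052049481860. Paths through (8, 1): (paths (0, 0) → (8, 1)) × (paths (8, 1) → (21, 22)) = C(9, 8) · C(34, 13) = 9 · 927983760 = 8351853840. Avoidance count = 1052049481860 − 8351853840 = 1043697628020.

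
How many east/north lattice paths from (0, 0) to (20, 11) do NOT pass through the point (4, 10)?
Number of paths = 84655298

Total paths from (0, 0) to (20, 11): C(31, 20) = 84672315. Paths through (4, 10): (paths (0, 0) → (4, 10)) × (paths (4, 10) → (20, 11)) = C(14, 4) · C(17, 16) = 1001 · 17 = 17017. Avoidance count = 84672315 − 17017 = 84655298.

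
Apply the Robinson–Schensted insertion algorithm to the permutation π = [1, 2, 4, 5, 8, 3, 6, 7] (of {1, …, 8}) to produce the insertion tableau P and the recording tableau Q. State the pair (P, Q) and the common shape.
P = [1, 2, 3, 5, 6, 7] / [4, 8];  Q = [1, 2, 3, 4, 5, 8] / [6, 7];  common shape = (6, 2)

Row-insert the values π_1, π_2, … into P one at a time, bumping the leftmost entry strictly greater than the inserted value down to the next row. The recording tableau Q records, in position (i, j), the step at which that cell was added to P.
  Insert 1 (step 1): P = [1];  Q = [1]
  Insert 2 (step 2): P = [1, 2];  Q = [1, 2]
  Insert 4 (step 3): P = [1, 2, 4];  Q = [1, 2, 3]
  Insert 5 (step 4): P = [1, 2, 4, 5];  Q = [1, 2, 3, 4]
  Insert 8 (step 5): P = [1, 2, 4, 5, 8];  Q = [1, 2, 3, 4, 5]
  Insert 3 (step 6): P = [1, 2, 3, 5, 8] / [4];  Q = [1, 2, 3, 4, 5] / [6]
  Insert 6 (step 7): P = [1, 2, 3, 5, 6] / [4, 8];  Q = [1, 2, 3, 4, 5] / [6, 7]
  Insert 7 (step 8): P = [1, 2, 3, 5, 6, 7] / [4, 8];  Q = [1, 2, 3, 4, 5, 8] / [6, 7]
Final shape: (6, 2).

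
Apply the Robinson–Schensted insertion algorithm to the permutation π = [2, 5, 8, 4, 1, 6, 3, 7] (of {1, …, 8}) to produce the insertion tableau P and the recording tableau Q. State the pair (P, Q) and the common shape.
P = [1, 3, 6, 7] / [2, 4] / [5, 8];  Q = [1, 2, 3, 8] / [4, 6] / [5, 7];  common shape = (4, 2, 2)

Row-insert the values π_1, π_2, … into P one at a time, bumping the leftmost entry strictly greater than the inserted value down to the next row. The recording tableau Q records, in position (i, j), the step at which that cell was added to P.
  Insert 2 (step 1): P = [2];  Q = [1]
  Insert 5 (step 2): P = [2, 5];  Q = [1, 2]
  Insert 8 (step 3): P = [2, 5, 8];  Q = [1, 2, 3]
  Insert 4 (step 4): P = [2, 4, 8] / [5];  Q = [1, 2, 3] / [4]
  Insert 1 (step 5): P = [1, 4, 8] / [2] / [5];  Q = [1, 2, 3] / [4] / [5]
  Insert 6 (step 6): P = [1, 4, 6] / [2, 8] / [5];  Q = [1, 2, 3] / [4, 6] / [5]
  Insert 3 (step 7): P = [1, 3, 6] / [2, 4] / [5, 8];  Q = [1, 2, 3] / [4, 6] / [5, 7]
  Insert 7 (step 8): P = [1, 3, 6, 7] / [2, 4] / [5, 8];  Q = [1, 2, 3, 8] / [4, 6] / [5, 7]
Final shape: (4, 2, 2).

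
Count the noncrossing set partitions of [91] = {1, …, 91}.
C_91 = 3935312233584004685417853572763349509774031680023800

These noncrossing partitions are counted by the Catalan number C_n = (1/(n + 1)) · C(2n, n). For n = 91: C_91 = (1/92) · C(182, 91) = 362048725489728431058442528694228154899210914562189600/92 = 3935312233584004685417853572763349509774031680023800.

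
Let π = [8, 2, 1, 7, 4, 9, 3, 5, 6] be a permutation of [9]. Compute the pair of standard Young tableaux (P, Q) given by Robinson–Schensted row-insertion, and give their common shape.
P = [1, 3, 5, 6] / [2, 4, 9] / [7] / [8];  Q = [1, 4, 6, 9] / [2, 5, 8] / [3] / [7];  common shape = (4, 3, 1, 1)

Row-insert the values π_1, π_2, … into P one at a time, bumping the leftmost entry strictly greater than the inserted value down to the next row. The recording tableau Q records, in position (i, j), the step at which that cell was added to P.
  Insert 8 (step 1): P = [8];  Q = [1]
  Insert 2 (step 2): P = [2] / [8];  Q = [1] / [2]
  Insert 1 (step 3): P = [1] / [2] / [8];  Q = [1] / [2] / [3]
  Insert 7 (step 4): P = [1, 7] / [2] / [8];  Q = [1, 4] / [2] / [3]
  Insert 4 (step 5): P = [1, 4] / [2, 7] / [8];  Q = [1, 4] / [2, 5] / [3]
  Insert 9 (step 6): P = [1, 4, 9] / [2, 7] / [8];  Q = [1, 4, 6] / [2, 5] / [3]
  Insert 3 (step 7): P = [1, 3, 9] / [2, 4] / [7] / [8];  Q = [1, 4, 6] / [2, 5] / [3] / [7]
  Insert 5 (step 8): P = [1, 3, 5] / [2, 4, 9] / [7] / [8];  Q = [1, 4, 6] / [2, 5, 8] / [3] / [7]
  Insert 6 (step 9): P = [1, 3, 5, 6] / [2, 4, 9] / [7] / [8];  Q = [1, 4, 6, 9] / [2, 5, 8] / [3] / [7]
Final shape: (4, 3, 1, 1).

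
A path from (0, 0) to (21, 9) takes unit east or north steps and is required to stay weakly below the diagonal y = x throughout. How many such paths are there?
Number of paths = 8454225

By the reflection principle (André's argument), the number of monotone paths to (21, 9) with n ≤ m that never go above y = x is C(30, 21) − C(30, 22) = 14307150 − 5852925 = 8454225.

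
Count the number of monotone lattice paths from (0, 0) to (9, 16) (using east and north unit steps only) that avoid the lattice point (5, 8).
Number of paths = 1405910

Total paths from (0, 0) to (9, 16): C(25, 9) = 2042975. Paths through (5, 8): (paths (0, 0) → (5, 8)) × (paths (5, 8) → (9, 16)) = C(13, 5) · C(12, 4) = 1287 · 495 = 637065. Avoidance count = 2042975 − 637065 = 1405910.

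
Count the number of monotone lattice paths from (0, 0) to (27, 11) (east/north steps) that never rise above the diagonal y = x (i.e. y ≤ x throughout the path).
Number of paths = 730588532

By the reflection principle (André's argument), the number of monotone paths to (27, 11) with n ≤ m that never go above y = x is C(38, 27) − C(38, 28) = 1203322288 − 472733756 = 730588532.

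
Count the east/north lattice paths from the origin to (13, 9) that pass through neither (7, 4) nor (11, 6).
Number of paths = 270700

Inclusion–exclusion. Total paths: C(22, 13) = 497420. Through P₁: C(11, 7)·C(11, 6) = 152460. Through P₂: C(17, 11)·C(5, 2) = 123760. Since P₁ is strictly southwest of P₂, a monotone path through both must visit P₁ then P₂; paths through both = C(11, 7)·C(6, 4)·C(5, 2) = 49500. Avoid both = 497420 − 152460 − 123760 + 49500 = 270700.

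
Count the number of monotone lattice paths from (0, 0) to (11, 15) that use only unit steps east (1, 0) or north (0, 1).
Number of paths = 7726160

A monotone lattice path from (0, 0) to (11, 15) consists of 11 east steps and 15 north steps in some order, so it is determined by which 11 of the 26 steps are east. The count is C(26, 11) = 7726160.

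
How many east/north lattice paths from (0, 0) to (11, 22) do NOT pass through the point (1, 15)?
Number of paths = 193225552

Total paths from (0, 0) to (11, 22): C(33, 11) = 193536720. Paths through (1, 15): (paths (0, 0) → (1, 15)) × (paths (1, 15) → (11, 22)) = C(16, 1) · C(17, 10) = 16 · 19448 = 311168. Avoidance count = 193536720 − 311168 = 193225552.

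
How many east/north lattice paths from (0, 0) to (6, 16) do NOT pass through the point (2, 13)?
Number of paths = 70938

Total paths from (0, 0) to (6, 16): C(22, 6) = 74613. Paths through (2, 13): (paths (0, 0) → (2, 13)) × (paths (2, 13) → (6, 16)) = C(15, 2) · C(7, 4) = 105 · 35 = 3675. Avoidance count = 74613 − 3675 = 70938.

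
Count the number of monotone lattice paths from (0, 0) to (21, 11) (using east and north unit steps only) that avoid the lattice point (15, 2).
Number of paths = 128343800

Total paths from (0, 0) to (21, 11): C(32, 21) = 129024480. Paths through (15, 2): (paths (0, 0) → (15, 2)) × (paths (15, 2) → (21, 11)) = C(17, 15) · C(15, 6) = 136 · 5005 = 680680. Avoidance count = 129024480 − 680680 = 128343800.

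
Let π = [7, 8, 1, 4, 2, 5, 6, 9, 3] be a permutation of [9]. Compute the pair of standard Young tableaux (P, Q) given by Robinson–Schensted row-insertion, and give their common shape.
P = [1, 2, 3, 6, 9] / [4, 5] / [7, 8];  Q = [1, 2, 6, 7, 8] / [3, 4] / [5, 9];  common shape = (5, 2, 2)

Row-insert the values π_1, π_2, … into P one at a time, bumping the leftmost entry strictly greater than the inserted value down to the next row. The recording tableau Q records, in position (i, j), the step at which that cell was added to P.
  Insert 7 (step 1): P = [7];  Q = [1]
  Insert 8 (step 2): P = [7, 8];  Q = [1, 2]
  Insert 1 (step 3): P = [1, 8] / [7];  Q = [1, 2] / [3]
  Insert 4 (step 4): P = [1, 4] / [7, 8];  Q = [1, 2] / [3, 4]
  Insert 2 (step 5): P = [1, 2] / [4, 8] / [7];  Q = [1, 2] / [3, 4] / [5]
  Insert 5 (step 6): P = [1, 2, 5] / [4, 8] / [7];  Q = [1, 2, 6] / [3, 4] / [5]
  Insert 6 (step 7): P = [1, 2, 5, 6] / [4, 8] / [7];  Q = [1, 2, 6, 7] / [3, 4] / [5]
  Insert 9 (step 8): P = [1, 2, 5, 6, 9] / [4, 8] / [7];  Q = [1, 2, 6, 7, 8] / [3, 4] / [5]
  Insert 3 (step 9): P = [1, 2, 3, 6, 9] / [4, 5] / [7, 8];  Q = [1, 2, 6, 7, 8] / [3, 4] / [5, 9]
Final shape: (5, 2, 2).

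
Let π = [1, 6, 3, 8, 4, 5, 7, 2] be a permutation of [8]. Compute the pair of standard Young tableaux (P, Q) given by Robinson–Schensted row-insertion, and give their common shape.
P = [1, 2, 4, 5, 7] / [3, 8] / [6];  Q = [1, 2, 4, 6, 7] / [3, 5] / [8];  common shape = (5, 2, 1)

Row-insert the values π_1, π_2, … into P one at a time, bumping the leftmost entry strictly greater than the inserted value down to the next row. The recording tableau Q records, in position (i, j), the step at which that cell was added to P.
  Insert 1 (step 1): P = [1];  Q = [1]
  Insert 6 (step 2): P = [1, 6];  Q = [1, 2]
  Insert 3 (step 3): P = [1, 3] / [6];  Q = [1, 2] / [3]
  Insert 8 (step 4): P = [1, 3, 8] / [6];  Q = [1, 2, 4] / [3]
  Insert 4 (step 5): P = [1, 3, 4] / [6, 8];  Q = [1, 2, 4] / [3, 5]
  Insert 5 (step 6): P = [1, 3, 4, 5] / [6, 8];  Q = [1, 2, 4, 6] / [3, 5]
  Insert 7 (step 7): P = [1, 3, 4, 5, 7] / [6, 8];  Q = [1, 2, 4, 6, 7] / [3, 5]
  Insert 2 (step 8): P = [1, 2, 4, 5, 7] / [3, 8] / [6];  Q = [1, 2, 4, 6, 7] / [3, 5] / [8]
Final shape: (5, 2, 1).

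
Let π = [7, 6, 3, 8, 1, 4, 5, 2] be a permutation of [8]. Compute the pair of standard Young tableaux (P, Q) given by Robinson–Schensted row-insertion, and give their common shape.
P = [1, 2, 5] / [3, 4] / [6, 8] / [7];  Q = [1, 4, 7] / [2, 6] / [3, 8] / [5];  common shape = (3, 2, 2, 1)

Row-insert the values π_1, π_2, … into P one at a time, bumping the leftmost entry strictly greater than the inserted value down to the next row. The recording tableau Q records, in position (i, j), the step at which that cell was added to P.
  Insert 7 (step 1): P = [7];  Q = [1]
  Insert 6 (step 2): P = [6] / [7];  Q = [1] / [2]
  Insert 3 (step 3): P = [3] / [6] / [7];  Q = [1] / [2] / [3]
  Insert 8 (step 4): P = [3, 8] / [6] / [7];  Q = [1, 4] / [2] / [3]
  Insert 1 (step 5): P = [1, 8] / [3] / [6] / [7];  Q = [1, 4] / [2] / [3] / [5]
  Insert 4 (step 6): P = [1, 4] / [3, 8] / [6] / [7];  Q = [1, 4] / [2, 6] / [3] / [5]
  Insert 5 (step 7): P = [1, 4, 5] / [3, 8] / [6] / [7];  Q = [1, 4, 7] / [2, 6] / [3] / [5]
  Insert 2 (step 8): P = [1, 2, 5] / [3, 4] / [6, 8] / [7];  Q = [1, 4, 7] / [2, 6] / [3, 8] / [5]
Final shape: (3, 2, 2, 1).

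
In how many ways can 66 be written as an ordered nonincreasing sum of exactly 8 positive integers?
p(66, 8 parts) = 67696

Partitions of n into exactly k parts are in bijection with partitions of n − k into at most k parts (subtract 1 from each part). So p(66, exactly 8) = p(58, parts ≤ 8). Computing via the recurrence p(m, j) = p(m, j−1) + p(m−j, j) gives 67696.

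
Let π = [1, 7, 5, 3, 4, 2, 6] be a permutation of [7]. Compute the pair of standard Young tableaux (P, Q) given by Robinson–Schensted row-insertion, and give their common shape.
P = [1, 2, 4, 6] / [3] / [5] / [7];  Q = [1, 2, 5, 7] / [3] / [4] / [6];  common shape = (4, 1, 1, 1)

Row-insert the values π_1, π_2, … into P one at a time, bumping the leftmost entry strictly greater than the inserted value down to the next row. The recording tableau Q records, in position (i, j), the step at which that cell was added to P.
  Insert 1 (step 1): P = [1];  Q = [1]
  Insert 7 (step 2): P = [1, 7];  Q = [1, 2]
  Insert 5 (step 3): P = [1, 5] / [7];  Q = [1, 2] / [3]
  Insert 3 (step 4): P = [1, 3] / [5] / [7];  Q = [1, 2] / [3] / [4]
  Insert 4 (step 5): P = [1, 3, 4] / [5] / [7];  Q = [1, 2, 5] / [3] / [4]
  Insert 2 (step 6): P = [1, 2, 4] / [3] / [5] / [7];  Q = [1, 2, 5] / [3] / [4] / [6]
  Insert 6 (step 7): P = [1, 2, 4, 6] / [3] / [5] / [7];  Q = [1, 2, 5, 7] / [3] / [4] / [6]
Final shape: (4, 1, 1, 1).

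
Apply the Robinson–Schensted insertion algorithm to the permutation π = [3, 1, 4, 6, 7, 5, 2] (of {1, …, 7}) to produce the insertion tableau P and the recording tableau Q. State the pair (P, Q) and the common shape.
P = [1, 2, 5, 7] / [3, 4] / [6];  Q = [1, 3, 4, 5] / [2, 6] / [7];  common shape = (4, 2, 1)

Row-insert the values π_1, π_2, … into P one at a time, bumping the leftmost entry strictly greater than the inserted value down to the next row. The recording tableau Q records, in position (i, j), the step at which that cell was added to P.
  Insert 3 (step 1): P = [3];  Q = [1]
  Insert 1 (step 2): P = [1] / [3];  Q = [1] / [2]
  Insert 4 (step 3): P = [1, 4] / [3];  Q = [1, 3] / [2]
  Insert 6 (step 4): P = [1, 4, 6] / [3];  Q = [1, 3, 4] / [2]
  Insert 7 (step 5): P = [1, 4, 6, 7] / [3];  Q = [1, 3, 4, 5] / [2]
  Insert 5 (step 6): P = [1, 4, 5, 7] / [3, 6];  Q = [1, 3, 4, 5] / [2, 6]
  Insert 2 (step 7): P = [1, 2, 5, 7] / [3, 4] / [6];  Q = [1, 3, 4, 5] / [2, 6] / [7]
Final shape: (4, 2, 1).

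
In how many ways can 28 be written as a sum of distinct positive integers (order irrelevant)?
q(28) = 222

A partition into distinct parts is a strictly decreasing sequence summing to n. The recurrence d(n, m) = d(n, m−1) + d(n−m, m−1) (use part m at most once) with q(n) = d(n, n) gives q(28) = 222. (Euler's theorem: # distinct-part partitions = # odd-part partitions.)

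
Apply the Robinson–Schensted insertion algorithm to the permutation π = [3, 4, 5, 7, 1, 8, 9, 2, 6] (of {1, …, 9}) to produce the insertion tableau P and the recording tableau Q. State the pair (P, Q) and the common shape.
P = [1, 2, 5, 6, 8, 9] / [3, 4, 7];  Q = [1, 2, 3, 4, 6, 7] / [5, 8, 9];  common shape = (6, 3)

Row-insert the values π_1, π_2, … into P one at a time, bumping the leftmost entry strictly greater than the inserted value down to the next row. The recording tableau Q records, in position (i, j), the step at which that cell was added to P.
  Insert 3 (step 1): P = [3];  Q = [1]
  Insert 4 (step 2): P = [3, 4];  Q = [1, 2]
  Insert 5 (step 3): P = [3, 4, 5];  Q = [1, 2, 3]
  Insert 7 (step 4): P = [3, 4, 5, 7];  Q = [1, 2, 3, 4]
  Insert 1 (step 5): P = [1, 4, 5, 7] / [3];  Q = [1, 2, 3, 4] / [5]
  Insert 8 (step 6): P = [1, 4, 5, 7, 8] / [3];  Q = [1, 2, 3, 4, 6] / [5]
  Insert 9 (step 7): P = [1, 4, 5, 7, 8, 9] / [3];  Q = [1, 2, 3, 4, 6, 7] / [5]
  Insert 2 (step 8): P = [1, 2, 5, 7, 8, 9] / [3, 4];  Q = [1, 2, 3, 4, 6, 7] / [5, 8]
  Insert 6 (step 9): P = [1, 2, 5, 6, 8, 9] / [3, 4, 7];  Q = [1, 2, 3, 4, 6, 7] / [5, 8, 9]
Final shape: (6, 3).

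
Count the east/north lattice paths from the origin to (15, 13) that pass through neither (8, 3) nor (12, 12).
Number of paths = 23888516

Inclusion–exclusion. Total paths: C(28, 15) = 37442160. Through P₁: C(11, 8)·C(17, 7) = 3208920. Through P₂: C(24, 12)·C(4, 3) = 10816624. Since P₁ is strictly southwest of P₂, a monotone path through both must visit P₁ then P₂; paths through both = C(11, 8)·C(13, 4)·C(4, 3) = 471900. Avoid both = 37442160 − 3208920 − 10816624 + 471900 = 23888516.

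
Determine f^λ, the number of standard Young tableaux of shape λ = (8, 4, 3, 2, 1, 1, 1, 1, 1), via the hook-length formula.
# SYT of shape (8, 4, 3, 2, 1, 1, 1, 1, 1) = 1629547920

Hook-length formula: f^λ = n! / Π hook(c), product over all cells c of the Young diagram. For λ = (8, 4, 3, 2, 1, 1, 1, 1, 1), n = 22 boxes. Hook lengths by row (left-to-right, top-to-bottom): [16, 10, 8, 6, 4, 3, 2, 1]; [11, 5, 3, 1]; [9, 3, 1]; [7, 1]; [5]; [4]; [3]; [2]; [1]. Product of hooks = 689762304000. So f^λ = 22! / 689762304000 = 1124000727777607680000 / 689762304000 = 1629547920.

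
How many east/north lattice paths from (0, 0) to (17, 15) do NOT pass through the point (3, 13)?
Number of paths = 565655520

Total paths from (0, 0) to (17, 15): C(32, 17) = 565722720. Paths through (3, 13): (paths (0, 0) → (3, 13)) × (paths (3, 13) → (17, 15)) = C(16, 3) · C(16, 14) = 560 · 120 = 67200. Avoidance count = 565722720 − 67200 = 565655520.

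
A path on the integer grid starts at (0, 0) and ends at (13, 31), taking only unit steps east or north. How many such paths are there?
Number of paths = 51915526432

A monotone lattice path from (0, 0) to (13, 31) consists of 13 east steps and 31 north steps in some order, so it is determined by which 13 of the 44 steps are east. The count is C(44, 13) = 51915526432.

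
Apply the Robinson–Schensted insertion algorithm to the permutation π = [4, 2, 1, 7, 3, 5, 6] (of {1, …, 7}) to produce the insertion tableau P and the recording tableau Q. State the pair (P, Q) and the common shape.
P = [1, 3, 5, 6] / [2, 7] / [4];  Q = [1, 4, 6, 7] / [2, 5] / [3];  common shape = (4, 2, 1)

Row-insert the values π_1, π_2, … into P one at a time, bumping the leftmost entry strictly greater than the inserted value down to the next row. The recording tableau Q records, in position (i, j), the step at which that cell was added to P.
  Insert 4 (step 1): P = [4];  Q = [1]
  Insert 2 (step 2): P = [2] / [4];  Q = [1] / [2]
  Insert 1 (step 3): P = [1] / [2] / [4];  Q = [1] / [2] / [3]
  Insert 7 (step 4): P = [1, 7] / [2] / [4];  Q = [1, 4] / [2] / [3]
  Insert 3 (step 5): P = [1, 3] / [2, 7] / [4];  Q = [1, 4] / [2, 5] / [3]
  Insert 5 (step 6): P = [1, 3, 5] / [2, 7] / [4];  Q = [1, 4, 6] / [2, 5] / [3]
  Insert 6 (step 7): P = [1, 3, 5, 6] / [2, 7] / [4];  Q = [1, 4, 6, 7] / [2, 5] / [3]
Final shape: (4, 2, 1).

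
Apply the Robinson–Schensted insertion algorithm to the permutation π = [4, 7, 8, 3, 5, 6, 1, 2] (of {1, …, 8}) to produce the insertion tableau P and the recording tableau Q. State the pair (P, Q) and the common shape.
P = [1, 2, 6] / [3, 5, 8] / [4, 7];  Q = [1, 2, 3] / [4, 5, 6] / [7, 8];  common shape = (3, 3, 2)

Row-insert the values π_1, π_2, … into P one at a time, bumping the leftmost entry strictly greater than the inserted value down to the next row. The recording tableau Q records, in position (i, j), the step at which that cell was added to P.
  Insert 4 (step 1): P = [4];  Q = [1]
  Insert 7 (step 2): P = [4, 7];  Q = [1, 2]
  Insert 8 (step 3): P = [4, 7, 8];  Q = [1, 2, 3]
  Insert 3 (step 4): P = [3, 7, 8] / [4];  Q = [1, 2, 3] / [4]
  Insert 5 (step 5): P = [3, 5, 8] / [4, 7];  Q = [1, 2, 3] / [4, 5]
  Insert 6 (step 6): P = [3, 5, 6] / [4, 7, 8];  Q = [1, 2, 3] / [4, 5, 6]
  Insert 1 (step 7): P = [1, 5, 6] / [3, 7, 8] / [4];  Q = [1, 2, 3] / [4, 5, 6] / [7]
  Insert 2 (step 8): P = [1, 2, 6] / [3, 5, 8] / [4, 7];  Q = [1, 2, 3] / [4, 5, 6] / [7, 8]
Final shape: (3, 3, 2).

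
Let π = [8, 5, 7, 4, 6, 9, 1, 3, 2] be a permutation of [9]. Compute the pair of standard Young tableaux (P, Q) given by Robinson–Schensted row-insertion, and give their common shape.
P = [1, 2, 9] / [3, 6] / [4, 7] / [5] / [8];  Q = [1, 3, 6] / [2, 5] / [4, 8] / [7] / [9];  common shape = (3, 2, 2, 1, 1)

Row-insert the values π_1, π_2, … into P one at a time, bumping the leftmost entry strictly greater than the inserted value down to the next row. The recording tableau Q records, in position (i, j), the step at which that cell was added to P.
  Insert 8 (step 1): P = [8];  Q = [1]
  Insert 5 (step 2): P = [5] / [8];  Q = [1] / [2]
  Insert 7 (step 3): P = [5, 7] / [8];  Q = [1, 3] / [2]
  Insert 4 (step 4): P = [4, 7] / [5] / [8];  Q = [1, 3] / [2] / [4]
  Insert 6 (step 5): P = [4, 6] / [5, 7] / [8];  Q = [1, 3] / [2, 5] / [4]
  Insert 9 (step 6): P = [4, 6, 9] / [5, 7] / [8];  Q = [1, 3, 6] / [2, 5] / [4]
  Insert 1 (step 7): P = [1, 6, 9] / [4, 7] / [5] / [8];  Q = [1, 3, 6] / [2, 5] / [4] / [7]
  Insert 3 (step 8): P = [1, 3, 9] / [4, 6] / [5, 7] / [8];  Q = [1, 3, 6] / [2, 5] / [4, 8] / [7]
  Insert 2 (step 9): P = [1, 2, 9] / [3, 6] / [4, 7] / [5] / [8];  Q = [1, 3, 6] / [2, 5] / [4, 8] / [7] / [9]
Final shape: (3, 2, 2, 1, 1).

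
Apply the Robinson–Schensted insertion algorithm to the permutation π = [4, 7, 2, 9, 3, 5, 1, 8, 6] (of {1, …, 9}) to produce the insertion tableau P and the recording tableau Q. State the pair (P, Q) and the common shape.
P = [1, 3, 5, 6] / [2, 7, 8] / [4, 9];  Q = [1, 2, 4, 8] / [3, 5, 6] / [7, 9];  common shape = (4, 3, 2)

Row-insert the values π_1, π_2, … into P one at a time, bumping the leftmost entry strictly greater than the inserted value down to the next row. The recording tableau Q records, in position (i, j), the step at which that cell was added to P.
  Insert 4 (step 1): P = [4];  Q = [1]
  Insert 7 (step 2): P = [4, 7];  Q = [1, 2]
  Insert 2 (step 3): P = [2, 7] / [4];  Q = [1, 2] / [3]
  Insert 9 (step 4): P = [2, 7, 9] / [4];  Q = [1, 2, 4] / [3]
  Insert 3 (step 5): P = [2, 3, 9] / [4, 7];  Q = [1, 2, 4] / [3, 5]
  Insert 5 (step 6): P = [2, 3, 5] / [4, 7, 9];  Q = [1, 2, 4] / [3, 5, 6]
  Insert 1 (step 7): P = [1, 3, 5] / [2, 7, 9] / [4];  Q = [1, 2, 4] / [3, 5, 6] / [7]
  Insert 8 (step 8): P = [1, 3, 5, 8] / [2, 7, 9] / [4];  Q = [1, 2, 4, 8] / [3, 5, 6] / [7]
  Insert 6 (step 9): P = [1, 3, 5, 6] / [2, 7, 8] / [4, 9];  Q = [1, 2, 4, 8] / [3, 5, 6] / [7, 9]
Final shape: (4, 3, 2).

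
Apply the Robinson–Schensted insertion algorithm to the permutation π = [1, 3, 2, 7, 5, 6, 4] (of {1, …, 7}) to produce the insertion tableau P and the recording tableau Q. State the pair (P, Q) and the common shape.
P = [1, 2, 4, 6] / [3, 5] / [7];  Q = [1, 2, 4, 6] / [3, 5] / [7];  common shape = (4, 2, 1)

Row-insert the values π_1, π_2, … into P one at a time, bumping the leftmost entry strictly greater than the inserted value down to the next row. The recording tableau Q records, in position (i, j), the step at which that cell was added to P.
  Insert 1 (step 1): P = [1];  Q = [1]
  Insert 3 (step 2): P = [1, 3];  Q = [1, 2]
  Insert 2 (step 3): P = [1, 2] / [3];  Q = [1, 2] / [3]
  Insert 7 (step 4): P = [1, 2, 7] / [3];  Q = [1, 2, 4] / [3]
  Insert 5 (step 5): P = [1, 2, 5] / [3, 7];  Q = [1, 2, 4] / [3, 5]
  Insert 6 (step 6): P = [1, 2, 5, 6] / [3, 7];  Q = [1, 2, 4, 6] / [3, 5]
  Insert 4 (step 7): P = [1, 2, 4, 6] / [3, 5] / [7];  Q = [1, 2, 4, 6] / [3, 5] / [7]
Final shape: (4, 2, 1).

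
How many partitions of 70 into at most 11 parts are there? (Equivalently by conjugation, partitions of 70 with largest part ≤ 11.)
p(70, parts ≤ 11) = 771464

Use the recurrence p(n, m) = p(n, m−1) + p(n−m, m): either the largest part is < m (count p(n, m−1)) or the largest part is exactly m (remove one copy of m, count p(n−m, m)). With p(0, ·) = 1 this gives p(70, parts ≤ 11) = 771464. (By conjugating Young diagrams, this also counts partitions of 70 into at most 11 parts.)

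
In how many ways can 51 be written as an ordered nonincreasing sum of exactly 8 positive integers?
p(51, 8 parts) = 14012

Partitions of n into exactly k parts are in bijection with partitions of n − k into at most k parts (subtract 1 from each part). So p(51, exactly 8) = p(43, parts ≤ 8). Computing via the recurrence p(m, j) = p(m, j−1) + p(m−j, j) gives 14012.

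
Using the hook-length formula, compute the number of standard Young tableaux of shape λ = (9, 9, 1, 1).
# SYT of shape (9, 9, 1, 1) = 629850

Hook-length formula: f^λ = n! / Π hook(c), product over all cells c of the Young diagram. For λ = (9, 9, 1, 1), n = 20 boxes. Hook lengths by row (left-to-right, top-to-bottom): [12, 9, 8, 7, 6, 5, 4, 3, 2]; [11, 8, 7, 6, 5, 4, 3, 2, 1]; [2]; [1]. Product of hooks = 3862668902400. So f^λ = 20! / 3862668902400 = 2432902008176640000 / 3862668902400 = 629850.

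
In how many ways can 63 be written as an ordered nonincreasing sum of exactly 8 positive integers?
p(63, 8 parts) = 50774

Partitions of n into exactly k parts are in bijection with partitions of n − k into at most k parts (subtract 1 from each part). So p(63, exactly 8) = p(55, parts ≤ 8). Computing via the recurrence p(m, j) = p(m, j−1) + p(m−j, j) gives 50774.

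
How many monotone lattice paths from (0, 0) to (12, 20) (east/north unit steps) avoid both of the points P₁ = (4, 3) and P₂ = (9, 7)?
Number of paths = 184000915

Inclusion–exclusion. Total paths: C(32, 12) = 225792840. Through P₁: C(7, 4)·C(25, 8) = 37855125. Through P₂: C(16, 9)·C(16, 3) = 6406400. Since P₁ is strictly southwest of P₂, a monotone path through both must visit P₁ then P₂; paths through both = C(7, 4)·C(9, 5)·C(16, 3) = 2469600. Avoid both = 225792840 − 37855125 − 6406400 + 2469600 = 184000915.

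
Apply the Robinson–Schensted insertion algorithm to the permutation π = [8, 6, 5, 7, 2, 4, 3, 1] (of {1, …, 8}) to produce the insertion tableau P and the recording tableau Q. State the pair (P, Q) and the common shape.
P = [1, 3] / [2, 7] / [4] / [5] / [6] / [8];  Q = [1, 4] / [2, 6] / [3] / [5] / [7] / [8];  common shape = (2, 2, 1, 1, 1, 1)

Row-insert the values π_1, π_2, … into P one at a time, bumping the leftmost entry strictly greater than the inserted value down to the next row. The recording tableau Q records, in position (i, j), the step at which that cell was added to P.
  Insert 8 (step 1): P = [8];  Q = [1]
  Insert 6 (step 2): P = [6] / [8];  Q = [1] / [2]
  Insert 5 (step 3): P = [5] / [6] / [8];  Q = [1] / [2] / [3]
  Insert 7 (step 4): P = [5, 7] / [6] / [8];  Q = [1, 4] / [2] / [3]
  Insert 2 (step 5): P = [2, 7] / [5] / [6] / [8];  Q = [1, 4] / [2] / [3] / [5]
  Insert 4 (step 6): P = [2, 4] / [5, 7] / [6] / [8];  Q = [1, 4] / [2, 6] / [3] / [5]
  Insert 3 (step 7): P = [2, 3] / [4, 7] / [5] / [6] / [8];  Q = [1, 4] / [2, 6] / [3] / [5] / [7]
  Insert 1 (step 8): P = [1, 3] / [2, 7] / [4] / [5] / [6] / [8];  Q = [1, 4] / [2, 6] / [3] / [5] / [7] / [8]
Final shape: (2, 2, 1, 1, 1, 1).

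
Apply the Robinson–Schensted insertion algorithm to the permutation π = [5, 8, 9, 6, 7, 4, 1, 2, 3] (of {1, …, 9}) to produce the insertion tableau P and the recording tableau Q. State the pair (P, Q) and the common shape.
P = [1, 2, 3] / [4, 6, 7] / [5, 9] / [8];  Q = [1, 2, 3] / [4, 5, 9] / [6, 8] / [7];  common shape = (3, 3, 2, 1)

Row-insert the values π_1, π_2, … into P one at a time, bumping the leftmost entry strictly greater than the inserted value down to the next row. The recording tableau Q records, in position (i, j), the step at which that cell was added to P.
  Insert 5 (step 1): P = [5];  Q = [1]
  Insert 8 (step 2): P = [5, 8];  Q = [1, 2]
  Insert 9 (step 3): P = [5, 8, 9];  Q = [1, 2, 3]
  Insert 6 (step 4): P = [5, 6, 9] / [8];  Q = [1, 2, 3] / [4]
  Insert 7 (step 5): P = [5, 6, 7] / [8, 9];  Q = [1, 2, 3] / [4, 5]
  Insert 4 (step 6): P = [4, 6, 7] / [5, 9] / [8];  Q = [1, 2, 3] / [4, 5] / [6]
  Insert 1 (step 7): P = [1, 6, 7] / [4, 9] / [5] / [8];  Q = [1, 2, 3] / [4, 5] / [6] / [7]
  Insert 2 (step 8): P = [1, 2, 7] / [4, 6] / [5, 9] / [8];  Q = [1, 2, 3] / [4, 5] / [6, 8] / [7]
  Insert 3 (step 9): P = [1, 2, 3] / [4, 6, 7] / [5, 9] / [8];  Q = [1, 2, 3] / [4, 5, 9] / [6, 8] / [7]
Final shape: (3, 3, 2, 1).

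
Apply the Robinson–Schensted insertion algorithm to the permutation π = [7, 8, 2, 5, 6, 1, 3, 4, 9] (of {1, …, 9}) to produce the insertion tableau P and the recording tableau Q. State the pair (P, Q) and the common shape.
P = [1, 3, 4, 9] / [2, 5, 6] / [7, 8];  Q = [1, 2, 5, 9] / [3, 4, 8] / [6, 7];  common shape = (4, 3, 2)

Row-insert the values π_1, π_2, … into P one at a time, bumping the leftmost entry strictly greater than the inserted value down to the next row. The recording tableau Q records, in position (i, j), the step at which that cell was added to P.
  Insert 7 (step 1): P = [7];  Q = [1]
  Insert 8 (step 2): P = [7, 8];  Q = [1, 2]
  Insert 2 (step 3): P = [2, 8] / [7];  Q = [1, 2] / [3]
  Insert 5 (step 4): P = [2, 5] / [7, 8];  Q = [1, 2] / [3, 4]
  Insert 6 (step 5): P = [2, 5, 6] / [7, 8];  Q = [1, 2, 5] / [3, 4]
  Insert 1 (step 6): P = [1, 5, 6] / [2, 8] / [7];  Q = [1, 2, 5] / [3, 4] / [6]
  Insert 3 (step 7): P = [1, 3, 6] / [2, 5] / [7, 8];  Q = [1, 2, 5] / [3, 4] / [6, 7]
  Insert 4 (step 8): P = [1, 3, 4] / [2, 5, 6] / [7, 8];  Q = [1, 2, 5] / [3, 4, 8] / [6, 7]
  Insert 9 (step 9): P = [1, 3, 4, 9] / [2, 5, 6] / [7, 8];  Q = [1, 2, 5, 9] / [3, 4, 8] / [6, 7]
Final shape: (4, 3, 2).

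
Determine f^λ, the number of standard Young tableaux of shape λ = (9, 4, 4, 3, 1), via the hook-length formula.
# SYT of shape (9, 4, 4, 3, 1) = 230757660

Hook-length formula: f^λ = n! / Π hook(c), product over all cells c of the Young diagram. For λ = (9, 4, 4, 3, 1), n = 21 boxes. Hook lengths by row (left-to-right, top-to-bottom): [13, 11, 10, 8, 5, 4, 3, 2, 1]; [7, 5, 4, 2]; [6, 4, 3, 1]; [4, 2, 1]; [1]. Product of hooks = 221405184000. So f^λ = 21! / 221405184000 = 51090942171709440000 / 221405184000 = 230757660.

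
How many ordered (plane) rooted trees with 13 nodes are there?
C_12 = 208012

These ordered rooted trees are counted by the Catalan number C_n = (1/(n + 1)) · C(2n, n). For n = 12: C_12 = (1/13) · C(24, 12) = 2704156/13 = 208012.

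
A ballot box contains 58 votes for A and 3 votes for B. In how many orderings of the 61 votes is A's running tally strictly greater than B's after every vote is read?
Strict-lead orderings = 32450

Total orderings of the 61 votes with 58 for A: C(61, 58) = 35990. By the Bertrand ballot formula (Cycle Lemma / reflection principle), the number of orderings in which A is strictly ahead of B throughout is (p − q)/(p + q) · C(p + q, p) = (58 − 3)/(58 + 3) · 35990 = 32450.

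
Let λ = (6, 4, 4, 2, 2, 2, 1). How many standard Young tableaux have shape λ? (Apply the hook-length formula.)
# SYT of shape (6, 4, 4, 2, 2, 2, 1) = 543182640

Hook-length formula: f^λ = n! / Π hook(c), product over all cells c of the Young diagram. For λ = (6, 4, 4, 2, 2, 2, 1), n = 21 boxes. Hook lengths by row (left-to-right, top-to-bottom): [12, 10, 6, 5, 2, 1]; [9, 7, 3, 2]; [8, 6, 2, 1]; [5, 3]; [4, 2]; [3, 1]; [1]. Product of hooks = 94058496000. So f^λ = 21! / 94058496000 = 51090942171709440000 / 94058496000 = 543182640.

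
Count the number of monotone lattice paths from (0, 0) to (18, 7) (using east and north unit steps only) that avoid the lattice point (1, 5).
Number of paths = 479674

Total paths from (0, 0) to (18, 7): C(25, 18) = 480700. Paths through (1, 5): (paths (0, 0) → (1, 5)) × (paths (1, 5) → (18, 7)) = C(6, 1) · C(19, 17) = 6 · 171 = 1026. Avoidance count = 480700 − 1026 = 479674.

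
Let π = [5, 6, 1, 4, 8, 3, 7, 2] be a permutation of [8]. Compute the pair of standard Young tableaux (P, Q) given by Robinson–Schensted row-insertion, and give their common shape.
P = [1, 2, 7] / [3, 6, 8] / [4] / [5];  Q = [1, 2, 5] / [3, 4, 7] / [6] / [8];  common shape = (3, 3, 1, 1)

Row-insert the values π_1, π_2, … into P one at a time, bumping the leftmost entry strictly greater than the inserted value down to the next row. The recording tableau Q records, in position (i, j), the step at which that cell was added to P.
  Insert 5 (step 1): P = [5];  Q = [1]
  Insert 6 (step 2): P = [5, 6];  Q = [1, 2]
  Insert 1 (step 3): P = [1, 6] / [5];  Q = [1, 2] / [3]
  Insert 4 (step 4): P = [1, 4] / [5, 6];  Q = [1, 2] / [3, 4]
  Insert 8 (step 5): P = [1, 4, 8] / [5, 6];  Q = [1, 2, 5] / [3, 4]
  Insert 3 (step 6): P = [1, 3, 8] / [4, 6] / [5];  Q = [1, 2, 5] / [3, 4] / [6]
  Insert 7 (step 7): P = [1, 3, 7] / [4, 6, 8] / [5];  Q = [1, 2, 5] / [3, 4, 7] / [6]
  Insert 2 (step 8): P = [1, 2, 7] / [3, 6, 8] / [4] / [5];  Q = [1, 2, 5] / [3, 4, 7] / [6] / [8]
Final shape: (3, 3, 1, 1).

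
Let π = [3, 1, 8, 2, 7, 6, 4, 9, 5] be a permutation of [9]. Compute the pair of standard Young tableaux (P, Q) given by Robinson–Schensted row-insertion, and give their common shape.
P = [1, 2, 4, 5] / [3, 6, 9] / [7] / [8];  Q = [1, 3, 5, 8] / [2, 4, 9] / [6] / [7];  common shape = (4, 3, 1, 1)

Row-insert the values π_1, π_2, … into P one at a time, bumping the leftmost entry strictly greater than the inserted value down to the next row. The recording tableau Q records, in position (i, j), the step at which that cell was added to P.
  Insert 3 (step 1): P = [3];  Q = [1]
  Insert 1 (step 2): P = [1] / [3];  Q = [1] / [2]
  Insert 8 (step 3): P = [1, 8] / [3];  Q = [1, 3] / [2]
  Insert 2 (step 4): P = [1, 2] / [3, 8];  Q = [1, 3] / [2, 4]
  Insert 7 (step 5): P = [1, 2, 7] / [3, 8];  Q = [1, 3, 5] / [2, 4]
  Insert 6 (step 6): P = [1, 2, 6] / [3, 7] / [8];  Q = [1, 3, 5] / [2, 4] / [6]
  Insert 4 (step 7): P = [1, 2, 4] / [3, 6] / [7] / [8];  Q = [1, 3, 5] / [2, 4] / [6] / [7]
  Insert 9 (step 8): P = [1, 2, 4, 9] / [3, 6] / [7] / [8];  Q = [1, 3, 5, 8] / [2, 4] / [6] / [7]
  Insert 5 (step 9): P = [1, 2, 4, 5] / [3, 6, 9] / [7] / [8];  Q = [1, 3, 5, 8] / [2, 4, 9] / [6] / [7]
Final shape: (4, 3, 1, 1).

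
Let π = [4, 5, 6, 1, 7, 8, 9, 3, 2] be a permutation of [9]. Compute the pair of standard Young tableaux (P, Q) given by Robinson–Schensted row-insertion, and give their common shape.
P = [1, 2, 6, 7, 8, 9] / [3, 5] / [4];  Q = [1, 2, 3, 5, 6, 7] / [4, 8] / [9];  common shape = (6, 2, 1)

Row-insert the values π_1, π_2, … into P one at a time, bumping the leftmost entry strictly greater than the inserted value down to the next row. The recording tableau Q records, in position (i, j), the step at which that cell was added to P.
  Insert 4 (step 1): P = [4];  Q = [1]
  Insert 5 (step 2): P = [4, 5];  Q = [1, 2]
  Insert 6 (step 3): P = [4, 5, 6];  Q = [1, 2, 3]
  Insert 1 (step 4): P = [1, 5, 6] / [4];  Q = [1, 2, 3] / [4]
  Insert 7 (step 5): P = [1, 5, 6, 7] / [4];  Q = [1, 2, 3, 5] / [4]
  Insert 8 (step 6): P = [1, 5, 6, 7, 8] / [4];  Q = [1, 2, 3, 5, 6] / [4]
  Insert 9 (step 7): P = [1, 5, 6, 7, 8, 9] / [4];  Q = [1, 2, 3, 5, 6, 7] / [4]
  Insert 3 (step 8): P = [1, 3, 6, 7, 8, 9] / [4, 5];  Q = [1, 2, 3, 5, 6, 7] / [4, 8]
  Insert 2 (step 9): P = [1, 2, 6, 7, 8, 9] / [3, 5] / [4];  Q = [1, 2, 3, 5, 6, 7] / [4, 8] / [9]
Final shape: (6, 2, 1).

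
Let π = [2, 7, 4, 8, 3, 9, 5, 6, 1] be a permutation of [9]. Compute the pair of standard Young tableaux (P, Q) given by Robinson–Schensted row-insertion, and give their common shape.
P = [1, 3, 5, 6] / [2, 8, 9] / [4] / [7];  Q = [1, 2, 4, 6] / [3, 7, 8] / [5] / [9];  common shape = (4, 3, 1, 1)

Row-insert the values π_1, π_2, … into P one at a time, bumping the leftmost entry strictly greater than the inserted value down to the next row. The recording tableau Q records, in position (i, j), the step at which that cell was added to P.
  Insert 2 (step 1): P = [2];  Q = [1]
  Insert 7 (step 2): P = [2, 7];  Q = [1, 2]
  Insert 4 (step 3): P = [2, 4] / [7];  Q = [1, 2] / [3]
  Insert 8 (step 4): P = [2, 4, 8] / [7];  Q = [1, 2, 4] / [3]
  Insert 3 (step 5): P = [2, 3, 8] / [4] / [7];  Q = [1, 2, 4] / [3] / [5]
  Insert 9 (step 6): P = [2, 3, 8, 9] / [4] / [7];  Q = [1, 2, 4, 6] / [3] / [5]
  Insert 5 (step 7): P = [2, 3, 5, 9] / [4, 8] / [7];  Q = [1, 2, 4, 6] / [3, 7] / [5]
  Insert 6 (step 8): P = [2, 3, 5, 6] / [4, 8, 9] / [7];  Q = [1, 2, 4, 6] / [3, 7, 8] / [5]
  Insert 1 (step 9): P = [1, 3, 5, 6] / [2, 8, 9] / [4] / [7];  Q = [1, 2, 4, 6] / [3, 7, 8] / [5] / [9]
Final shape: (4, 3, 1, 1).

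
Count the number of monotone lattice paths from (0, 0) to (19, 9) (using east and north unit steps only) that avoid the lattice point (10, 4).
Number of paths = 4902898

Total paths from (0, 0) to (19, 9): C(28, 19) = 6906900. Paths through (10, 4): (paths (0, 0) → (10, 4)) × (paths (10, 4) → (19, 9)) = C(14, 10) · C(14, 9) = 1001 · 2002 = 2004002. Avoidance count = 6906900 − 2004002 = 4902898.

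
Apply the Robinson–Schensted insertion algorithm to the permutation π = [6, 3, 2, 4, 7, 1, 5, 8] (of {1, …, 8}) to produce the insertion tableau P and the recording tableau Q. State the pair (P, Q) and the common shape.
P = [1, 4, 5, 8] / [2, 7] / [3] / [6];  Q = [1, 4, 5, 8] / [2, 7] / [3] / [6];  common shape = (4, 2, 1, 1)

Row-insert the values π_1, π_2, … into P one at a time, bumping the leftmost entry strictly greater than the inserted value down to the next row. The recording tableau Q records, in position (i, j), the step at which that cell was added to P.
  Insert 6 (step 1): P = [6];  Q = [1]
  Insert 3 (step 2): P = [3] / [6];  Q = [1] / [2]
  Insert 2 (step 3): P = [2] / [3] / [6];  Q = [1] / [2] / [3]
  Insert 4 (step 4): P = [2, 4] / [3] / [6];  Q = [1, 4] / [2] / [3]
  Insert 7 (step 5): P = [2, 4, 7] / [3] / [6];  Q = [1, 4, 5] / [2] / [3]
  Insert 1 (step 6): P = [1, 4, 7] / [2] / [3] / [6];  Q = [1, 4, 5] / [2] / [3] / [6]
  Insert 5 (step 7): P = [1, 4, 5] / [2, 7] / [3] / [6];  Q = [1, 4, 5] / [2, 7] / [3] / [6]
  Insert 8 (step 8): P = [1, 4, 5, 8] / [2, 7] / [3] / [6];  Q = [1, 4, 5, 8] / [2, 7] / [3] / [6]
Final shape: (4, 2, 1, 1).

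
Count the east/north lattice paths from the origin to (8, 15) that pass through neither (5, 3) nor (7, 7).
Number of paths = 441506

Inclusion–exclusion. Total paths: C(23, 8) = 490314. Through P₁: C(8, 5)·C(15, 3) = 25480. Through P₂: C(14, 7)·C(9, 1) = 30888. Since P₁ is strictly southwest of P₂, a monotone path through both must visit P₁ then P₂; paths through both = C(8, 5)·C(6, 2)·C(9, 1) = 7560. Avoid both = 490314 − 25480 − 30888 + 7560 = 441506.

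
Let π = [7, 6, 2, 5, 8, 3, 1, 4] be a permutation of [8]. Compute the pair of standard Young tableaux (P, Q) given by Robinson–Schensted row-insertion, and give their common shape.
P = [1, 3, 4] / [2, 8] / [5] / [6] / [7];  Q = [1, 4, 5] / [2, 8] / [3] / [6] / [7];  common shape = (3, 2, 1, 1, 1)

Row-insert the values π_1, π_2, … into P one at a time, bumping the leftmost entry strictly greater than the inserted value down to the next row. The recording tableau Q records, in position (i, j), the step at which that cell was added to P.
  Insert 7 (step 1): P = [7];  Q = [1]
  Insert 6 (step 2): P = [6] / [7];  Q = [1] / [2]
  Insert 2 (step 3): P = [2] / [6] / [7];  Q = [1] / [2] / [3]
  Insert 5 (step 4): P = [2, 5] / [6] / [7];  Q = [1, 4] / [2] / [3]
  Insert 8 (step 5): P = [2, 5, 8] / [6] / [7];  Q = [1, 4, 5] / [2] / [3]
  Insert 3 (step 6): P = [2, 3, 8] / [5] / [6] / [7];  Q = [1, 4, 5] / [2] / [3] / [6]
  Insert 1 (step 7): P = [1, 3, 8] / [2] / [5] / [6] / [7];  Q = [1, 4, 5] / [2] / [3] / [6] / [7]
  Insert 4 (step 8): P = [1, 3, 4] / [2, 8] / [5] / [6] / [7];  Q = [1, 4, 5] / [2, 8] / [3] / [6] / [7]
Final shape: (3, 2, 1, 1, 1).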